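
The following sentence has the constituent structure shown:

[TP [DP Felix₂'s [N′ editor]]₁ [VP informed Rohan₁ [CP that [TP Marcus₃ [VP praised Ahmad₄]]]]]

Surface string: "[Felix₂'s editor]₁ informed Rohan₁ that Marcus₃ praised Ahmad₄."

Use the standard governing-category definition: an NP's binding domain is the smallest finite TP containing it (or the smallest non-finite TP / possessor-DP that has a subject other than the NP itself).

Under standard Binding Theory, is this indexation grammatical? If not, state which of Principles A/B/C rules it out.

Principle C

The two coindexed NPs are *[Felix₂'s editor]₁* and *Rohan₁*.
*Rohan₁* is an R-expression. Principle C requires it to be free everywhere.
*[Felix₂'s editor]₁* c-commands it and carries the same index.
The R-expression is bound → Principle C violation.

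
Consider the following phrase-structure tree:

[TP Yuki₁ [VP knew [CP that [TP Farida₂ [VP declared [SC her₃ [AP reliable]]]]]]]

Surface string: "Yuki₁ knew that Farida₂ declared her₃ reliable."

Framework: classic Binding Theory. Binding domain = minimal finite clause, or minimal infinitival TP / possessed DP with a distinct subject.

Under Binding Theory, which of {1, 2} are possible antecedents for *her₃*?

*her* is a pronoun, so Principle B applies: it must be free in its binding domain.
Binding domain of *her₃*: the embedded TP, whose subject is Farida₂.
*Yuki₁* c-commands the pronoun but from outside its binding domain, and is not c-commanded by it → coindexation permitted.
*Farida₂* c-commands the pronoun within its binding domain → coindexation would violate Principle B.

{1}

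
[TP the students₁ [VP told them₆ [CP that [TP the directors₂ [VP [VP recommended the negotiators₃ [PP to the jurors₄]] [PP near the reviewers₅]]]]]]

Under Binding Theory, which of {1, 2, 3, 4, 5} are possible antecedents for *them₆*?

none

*them* is a pronoun, so Principle B applies: it must be free in its binding domain.
Binding domain of *them₆*: the matrix TP, whose subject is the students₁.
*the students₁* c-commands the pronoun within its binding domain → coindexation would violate Principle B.
*the directors₂*: the pronoun c-commands this R-expression → coindexation would violate Principle C on *the directors₂*.
*the negotiators₃*: the pronoun c-commands this R-expression → coindexation would violate Principle C on *the negotiators₃*.
*the jurors₄*: the pronoun c-commands this R-expression → coindexation would violate Principle C on *the jurors₄*.
*the reviewers₅*: the pronoun c-commands this R-expression → coindexation would violate Principle C on *the reviewers₅*.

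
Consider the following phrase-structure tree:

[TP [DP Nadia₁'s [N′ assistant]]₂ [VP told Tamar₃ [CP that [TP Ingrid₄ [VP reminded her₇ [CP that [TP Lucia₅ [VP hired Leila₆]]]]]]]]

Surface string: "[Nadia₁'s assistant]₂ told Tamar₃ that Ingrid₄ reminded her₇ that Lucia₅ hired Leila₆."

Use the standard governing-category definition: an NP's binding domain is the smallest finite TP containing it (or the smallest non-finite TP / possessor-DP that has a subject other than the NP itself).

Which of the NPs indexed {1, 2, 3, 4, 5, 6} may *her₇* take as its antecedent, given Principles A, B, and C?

{1, 2, 3}

*her* is a pronoun, so Principle B applies: it must be free in its binding domain.
Binding domain of *her₇*: the embedded TP, whose subject is Ingrid₄.
*Nadia₁* and the pronoun do not c-command one another → neither Principle B nor Principle C is at stake; coindexation permitted.
*[Nadia₁'s assistant]₂* c-commands the pronoun but from outside its binding domain, and is not c-commanded by it → coindexation permitted.
*Tamar₃* c-commands the pronoun but from outside its binding domain, and is not c-commanded by it → coindexation permitted.
*Ingrid₄* c-commands the pronoun within its binding domain → coindexation would violate Principle B.
*Lucia₅*: the pronoun c-commands this R-expression → coindexation would violate Principle C on *Lucia₅*.
*Leila₆*: the pronoun c-commands this R-expression → coindexation would violate Principle C on *Leila₆*.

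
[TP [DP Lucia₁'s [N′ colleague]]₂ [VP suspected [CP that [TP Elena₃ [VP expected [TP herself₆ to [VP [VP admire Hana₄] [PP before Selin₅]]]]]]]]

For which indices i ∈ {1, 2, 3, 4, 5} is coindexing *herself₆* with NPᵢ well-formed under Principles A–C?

*herself* is an anaphor, so Principle A applies: it must be bound in its binding domain.
Binding domain of *herself₆*: the embedded TP, whose subject is Elena₃.
*Lucia₁* does not c-command the anaphor → cannot bind it.
*[Lucia₁'s colleague]₂* c-commands the anaphor but is outside its binding domain → cannot satisfy Principle A.
*Elena₃* c-commands the anaphor within its binding domain → licit binder.
*Hana₄* does not c-command the anaphor → cannot bind it.
*Selin₅* does not c-command the anaphor → cannot bind it.

{3}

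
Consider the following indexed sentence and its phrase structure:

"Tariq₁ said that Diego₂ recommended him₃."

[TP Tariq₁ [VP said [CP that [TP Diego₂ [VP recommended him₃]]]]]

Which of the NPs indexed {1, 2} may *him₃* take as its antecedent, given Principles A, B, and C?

{1}

*him* is a pronoun, so Principle B applies: it must be free in its binding domain.
Binding domain of *him₃*: the embedded TP, whose subject is Diego₂.
*Tariq₁* c-commands the pronoun but from outside its binding domain, and is not c-commanded by it → coindexation permitted.
*Diego₂* c-commands the pronoun within its binding domain → coindexation would violate Principle B.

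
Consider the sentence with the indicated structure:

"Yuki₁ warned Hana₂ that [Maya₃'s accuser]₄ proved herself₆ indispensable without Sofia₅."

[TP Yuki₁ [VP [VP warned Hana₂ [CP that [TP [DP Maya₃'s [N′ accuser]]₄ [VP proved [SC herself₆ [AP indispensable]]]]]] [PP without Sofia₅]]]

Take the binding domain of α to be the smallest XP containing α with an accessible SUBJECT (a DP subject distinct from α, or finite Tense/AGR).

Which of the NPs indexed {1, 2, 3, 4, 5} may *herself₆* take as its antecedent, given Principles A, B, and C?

*herself* is an anaphor, so Principle A applies: it must be bound in its binding domain.
Binding domain of *herself₆*: the embedded TP, whose subject is [Maya₃'s accuser]₄.
*Yuki₁* c-commands the anaphor but is outside its binding domain → cannot satisfy Principle A.
*Hana₂* c-commands the anaphor but is outside its binding domain → cannot satisfy Principle A.
*Maya₃* does not c-command the anaphor → cannot bind it.
*[Maya₃'s accuser]₄* c-commands the anaphor within its binding domain → licit binder.
*Sofia₅* does not c-command the anaphor → cannot bind it.

{4}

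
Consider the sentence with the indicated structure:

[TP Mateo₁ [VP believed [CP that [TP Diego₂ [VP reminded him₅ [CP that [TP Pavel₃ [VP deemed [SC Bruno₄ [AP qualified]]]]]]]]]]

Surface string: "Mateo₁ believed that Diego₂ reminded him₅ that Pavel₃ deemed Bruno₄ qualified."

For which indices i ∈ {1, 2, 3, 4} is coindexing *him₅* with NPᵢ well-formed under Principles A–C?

{1}

*him* is a pronoun, so Principle B applies: it must be free in its binding domain.
Binding domain of *him₅*: the embedded TP, whose subject is Diego₂.
*Mateo₁* c-commands the pronoun but from outside its binding domain, and is not c-commanded by it → coindexation permitted.
*Diego₂* c-commands the pronoun within its binding domain → coindexation would violate Principle B.
*Pavel₃*: the pronoun c-commands this R-expression → coindexation would violate Principle C on *Pavel₃*.
*Bruno₄*: the pronoun c-commands this R-expression → coindexation would violate Principle C on *Bruno₄*.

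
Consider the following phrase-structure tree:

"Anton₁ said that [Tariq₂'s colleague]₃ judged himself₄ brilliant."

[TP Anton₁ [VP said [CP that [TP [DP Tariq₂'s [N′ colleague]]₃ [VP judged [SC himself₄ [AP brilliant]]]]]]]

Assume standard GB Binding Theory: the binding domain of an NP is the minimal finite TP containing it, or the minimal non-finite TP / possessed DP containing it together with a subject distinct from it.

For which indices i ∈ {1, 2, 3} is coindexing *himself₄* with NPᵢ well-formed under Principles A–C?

*himself* is an anaphor, so Principle A applies: it must be bound in its binding domain.
Binding domain of *himself₄*: the embedded TP, whose subject is [Tariq₂'s colleague]₃.
*Anton₁* c-commands the anaphor but is outside its binding domain → cannot satisfy Principle A.
*Tariq₂* does not c-command the anaphor → cannot bind it.
*[Tariq₂'s colleague]₃* c-commands the anaphor within its binding domain → licit binder.

{3}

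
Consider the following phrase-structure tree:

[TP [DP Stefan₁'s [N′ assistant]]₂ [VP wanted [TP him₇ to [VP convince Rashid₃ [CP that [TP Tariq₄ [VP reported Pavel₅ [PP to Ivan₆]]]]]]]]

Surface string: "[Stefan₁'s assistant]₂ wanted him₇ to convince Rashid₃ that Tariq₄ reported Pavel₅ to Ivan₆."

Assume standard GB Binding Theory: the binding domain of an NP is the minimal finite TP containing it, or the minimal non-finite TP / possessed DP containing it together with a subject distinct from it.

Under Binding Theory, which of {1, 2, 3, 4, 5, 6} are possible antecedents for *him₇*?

*him* is a pronoun, so Principle B applies: it must be free in its binding domain.
Binding domain of *him₇*: the matrix TP, whose subject is [Stefan₁'s assistant]₂.
*Stefan₁* and the pronoun do not c-command one another → neither Principle B nor Principle C is at stake; coindexation permitted.
*[Stefan₁'s assistant]₂* c-commands the pronoun within its binding domain → coindexation would violate Principle B.
*Rashid₃*: the pronoun c-commands this R-expression → coindexation would violate Principle C on *Rashid₃*.
*Tariq₄*: the pronoun c-commands this R-expression → coindexation would violate Principle C on *Tariq₄*.
*Pavel₅*: the pronoun c-commands this R-expression → coindexation would violate Principle C on *Pavel₅*.
*Ivan₆*: the pronoun c-commands this R-expression → coindexation would violate Principle C on *Ivan₆*.

{1}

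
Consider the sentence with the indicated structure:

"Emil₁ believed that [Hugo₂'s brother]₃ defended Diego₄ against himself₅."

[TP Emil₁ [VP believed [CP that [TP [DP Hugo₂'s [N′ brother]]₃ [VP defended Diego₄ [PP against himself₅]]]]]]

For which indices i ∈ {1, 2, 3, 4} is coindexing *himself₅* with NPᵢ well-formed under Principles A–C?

*himself* is an anaphor, so Principle A applies: it must be bound in its binding domain.
Binding domain of *himself₅*: the embedded TP, whose subject is [Hugo₂'s brother]₃.
*Emil₁* c-commands the anaphor but is outside its binding domain → cannot satisfy Principle A.
*Hugo₂* does not c-command the anaphor → cannot bind it.
*[Hugo₂'s brother]₃* c-commands the anaphor within its binding domain → licit binder.
*Diego₄* c-commands the anaphor within its binding domain → licit binder.

{3, 4}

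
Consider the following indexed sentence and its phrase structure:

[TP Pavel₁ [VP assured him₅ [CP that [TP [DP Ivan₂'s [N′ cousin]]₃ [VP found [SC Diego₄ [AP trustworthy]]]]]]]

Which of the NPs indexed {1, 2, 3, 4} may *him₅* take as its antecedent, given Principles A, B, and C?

none

*him* is a pronoun, so Principle B applies: it must be free in its binding domain.
Binding domain of *him₅*: the matrix TP, whose subject is Pavel₁.
*Pavel₁* c-commands the pronoun within its binding domain → coindexation would violate Principle B.
*Ivan₂*: the pronoun c-commands this R-expression → coindexation would violate Principle C on *Ivan₂*.
*[Ivan₂'s cousin]₃*: the pronoun c-commands this R-expression → coindexation would violate Principle C on *[Ivan₂'s cousin]₃*.
*Diego₄*: the pronoun c-commands this R-expression → coindexation would violate Principle C on *Diego₄*.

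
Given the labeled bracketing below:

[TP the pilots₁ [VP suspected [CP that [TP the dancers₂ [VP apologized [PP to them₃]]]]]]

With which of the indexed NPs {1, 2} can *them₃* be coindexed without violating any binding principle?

*them* is a pronoun, so Principle B applies: it must be free in its binding domain.
Binding domain of *them₃*: the embedded TP, whose subject is the dancers₂.
*the pilots₁* c-commands the pronoun but from outside its binding domain, and is not c-commanded by it → coindexation permitted.
*the dancers₂* c-commands the pronoun within its binding domain → coindexation would violate Principle B.

{1}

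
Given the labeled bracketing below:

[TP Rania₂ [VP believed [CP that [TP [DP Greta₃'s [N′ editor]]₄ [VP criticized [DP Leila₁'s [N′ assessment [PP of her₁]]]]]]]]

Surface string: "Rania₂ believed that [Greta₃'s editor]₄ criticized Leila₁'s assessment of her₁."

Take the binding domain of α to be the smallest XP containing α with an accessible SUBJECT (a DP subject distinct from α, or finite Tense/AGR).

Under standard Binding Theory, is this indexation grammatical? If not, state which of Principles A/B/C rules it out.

The two coindexed NPs are *Leila₁* and *her₁*.
*her₁* is a pronoun. Its binding domain is the possessed DP, whose subject is Leila₁.
*Leila₁* c-commands it within that domain and carries the same index.
The pronoun is locally bound → Principle B violation.

Principle B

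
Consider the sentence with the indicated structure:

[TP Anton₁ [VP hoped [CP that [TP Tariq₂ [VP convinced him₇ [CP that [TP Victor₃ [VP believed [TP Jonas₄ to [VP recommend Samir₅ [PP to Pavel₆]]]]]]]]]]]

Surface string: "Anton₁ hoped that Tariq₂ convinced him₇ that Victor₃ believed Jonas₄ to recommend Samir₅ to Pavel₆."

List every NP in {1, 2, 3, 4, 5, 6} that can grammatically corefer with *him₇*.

*him* is a pronoun, so Principle B applies: it must be free in its binding domain.
Binding domain of *him₇*: the embedded TP, whose subject is Tariq₂.
*Anton₁* c-commands the pronoun but from outside its binding domain, and is not c-commanded by it → coindexation permitted.
*Tariq₂* c-commands the pronoun within its binding domain → coindexation would violate Principle B.
*Victor₃*: the pronoun c-commands this R-expression → coindexation would violate Principle C on *Victor₃*.
*Jonas₄*: the pronoun c-commands this R-expression → coindexation would violate Principle C on *Jonas₄*.
*Samir₅*: the pronoun c-commands this R-expression → coindexation would violate Principle C on *Samir₅*.
*Pavel₆*: the pronoun c-commands this R-expression → coindexation would violate Principle C on *Pavel₆*.

{1}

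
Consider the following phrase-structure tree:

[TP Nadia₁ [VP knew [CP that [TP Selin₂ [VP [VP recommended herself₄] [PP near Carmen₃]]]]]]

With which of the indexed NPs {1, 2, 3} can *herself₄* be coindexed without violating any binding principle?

{2}

*herself* is an anaphor, so Principle A applies: it must be bound in its binding domain.
Binding domain of *herself₄*: the embedded TP, whose subject is Selin₂.
*Nadia₁* c-commands the anaphor but is outside its binding domain → cannot satisfy Principle A.
*Selin₂* c-commands the anaphor within its binding domain → licit binder.
*Carmen₃* does not c-command the anaphor → cannot bind it.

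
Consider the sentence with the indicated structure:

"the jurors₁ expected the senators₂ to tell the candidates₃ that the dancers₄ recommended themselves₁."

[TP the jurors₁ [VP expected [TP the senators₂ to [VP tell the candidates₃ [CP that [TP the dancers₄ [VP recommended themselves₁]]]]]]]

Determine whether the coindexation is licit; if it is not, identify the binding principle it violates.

Principle A

The two coindexed NPs are *the jurors₁* and *themselves₁*.
*themselves₁* is an anaphor. Principle A requires it to be bound within its binding domain — the embedded TP, whose subject is the dancers₄.
Within that domain it is c-commanded by *the dancers₄*, which does not share its index.
*the jurors₁* does c-command the anaphor, but from outside its binding domain.
The anaphor is unbound in its domain → Principle A violation.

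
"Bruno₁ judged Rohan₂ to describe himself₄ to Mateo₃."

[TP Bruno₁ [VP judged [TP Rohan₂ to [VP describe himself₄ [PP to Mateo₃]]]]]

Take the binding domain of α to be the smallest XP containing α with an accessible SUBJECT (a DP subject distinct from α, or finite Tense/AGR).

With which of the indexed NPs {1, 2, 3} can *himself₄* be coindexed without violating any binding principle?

*himself* is an anaphor, so Principle A applies: it must be bound in its binding domain.
Binding domain of *himself₄*: the embedded TP, whose subject is Rohan₂.
*Bruno₁* c-commands the anaphor but is outside its binding domain → cannot satisfy Principle A.
*Rohan₂* c-commands the anaphor within its binding domain → licit binder.
*Mateo₃* does not c-command the anaphor → cannot bind it.

{2}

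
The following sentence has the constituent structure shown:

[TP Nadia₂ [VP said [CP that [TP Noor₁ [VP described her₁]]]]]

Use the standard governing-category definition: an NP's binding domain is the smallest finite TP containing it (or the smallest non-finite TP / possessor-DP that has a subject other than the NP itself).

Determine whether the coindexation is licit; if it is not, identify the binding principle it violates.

Principle B

The two coindexed NPs are *Noor₁* and *her₁*.
*her₁* is a pronoun. Its binding domain is the embedded TP, whose subject is Noor₁.
*Noor₁* c-commands it within that domain and carries the same index.
The pronoun is locally bound → Principle B violation.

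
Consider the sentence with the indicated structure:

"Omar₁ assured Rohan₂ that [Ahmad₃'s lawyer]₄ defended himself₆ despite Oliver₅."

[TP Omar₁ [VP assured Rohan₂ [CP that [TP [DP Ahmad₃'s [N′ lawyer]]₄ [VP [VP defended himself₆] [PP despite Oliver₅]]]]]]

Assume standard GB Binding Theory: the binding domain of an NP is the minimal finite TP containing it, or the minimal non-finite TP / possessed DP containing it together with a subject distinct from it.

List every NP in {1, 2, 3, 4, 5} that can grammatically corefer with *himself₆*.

*himself* is an anaphor, so Principle A applies: it must be bound in its binding domain.
Binding domain of *himself₆*: the embedded TP, whose subject is [Ahmad₃'s lawyer]₄.
*Omar₁* c-commands the anaphor but is outside its binding domain → cannot satisfy Principle A.
*Rohan₂* c-commands the anaphor but is outside its binding domain → cannot satisfy Principle A.
*Ahmad₃* does not c-command the anaphor → cannot bind it.
*[Ahmad₃'s lawyer]₄* c-commands the anaphor within its binding domain → licit binder.
*Oliver₅* does not c-command the anaphor → cannot bind it.

{4}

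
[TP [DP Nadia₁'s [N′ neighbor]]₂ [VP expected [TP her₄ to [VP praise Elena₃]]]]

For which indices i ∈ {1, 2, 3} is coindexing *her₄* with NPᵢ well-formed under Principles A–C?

*her* is a pronoun, so Principle B applies: it must be free in its binding domain.
Binding domain of *her₄*: the matrix TP, whose subject is [Nadia₁'s neighbor]₂.
*Nadia₁* and the pronoun do not c-command one another → neither Principle B nor Principle C is at stake; coindexation permitted.
*[Nadia₁'s neighbor]₂* c-commands the pronoun within its binding domain → coindexation would violate Principle B.
*Elena₃*: the pronoun c-commands this R-expression → coindexation would violate Principle C on *Elena₃*.

{1}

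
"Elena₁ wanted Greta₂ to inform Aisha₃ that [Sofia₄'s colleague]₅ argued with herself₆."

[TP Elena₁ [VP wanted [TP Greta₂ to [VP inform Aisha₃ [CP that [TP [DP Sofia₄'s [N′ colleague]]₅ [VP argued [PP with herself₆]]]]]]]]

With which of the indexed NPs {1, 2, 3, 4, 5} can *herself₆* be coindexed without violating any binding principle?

{5}

*herself* is an anaphor, so Principle A applies: it must be bound in its binding domain.
Binding domain of *herself₆*: the embedded TP, whose subject is [Sofia₄'s colleague]₅.
*Elena₁* c-commands the anaphor but is outside its binding domain → cannot satisfy Principle A.
*Greta₂* c-commands the anaphor but is outside its binding domain → cannot satisfy Principle A.
*Aisha₃* c-commands the anaphor but is outside its binding domain → cannot satisfy Principle A.
*Sofia₄* does not c-command the anaphor → cannot bind it.
*[Sofia₄'s colleague]₅* c-commands the anaphor within its binding domain → licit binder.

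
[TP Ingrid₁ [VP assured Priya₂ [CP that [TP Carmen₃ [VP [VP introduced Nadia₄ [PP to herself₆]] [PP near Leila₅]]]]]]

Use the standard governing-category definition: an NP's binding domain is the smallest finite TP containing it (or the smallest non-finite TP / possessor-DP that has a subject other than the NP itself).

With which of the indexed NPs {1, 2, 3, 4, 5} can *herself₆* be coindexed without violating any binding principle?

*herself* is an anaphor, so Principle A applies: it must be bound in its binding domain.
Binding domain of *herself₆*: the embedded TP, whose subject is Carmen₃.
*Ingrid₁* c-commands the anaphor but is outside its binding domain → cannot satisfy Principle A.
*Priya₂* c-commands the anaphor but is outside its binding domain → cannot satisfy Principle A.
*Carmen₃* c-commands the anaphor within its binding domain → licit binder.
*Nadia₄* c-commands the anaphor within its binding domain → licit binder.
*Leila₅* does not c-command the anaphor → cannot bind it.

{3, 4}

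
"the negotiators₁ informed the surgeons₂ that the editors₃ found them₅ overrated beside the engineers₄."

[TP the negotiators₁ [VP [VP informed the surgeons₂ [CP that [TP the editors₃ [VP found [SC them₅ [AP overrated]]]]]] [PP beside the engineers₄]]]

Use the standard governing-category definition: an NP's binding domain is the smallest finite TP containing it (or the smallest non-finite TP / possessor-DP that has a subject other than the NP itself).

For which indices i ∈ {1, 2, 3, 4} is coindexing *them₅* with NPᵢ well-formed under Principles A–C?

{1, 2, 4}

*them* is a pronoun, so Principle B applies: it must be free in its binding domain.
Binding domain of *them₅*: the embedded TP, whose subject is the editors₃.
*the negotiators₁* c-commands the pronoun but from outside its binding domain, and is not c-commanded by it → coindexation permitted.
*the surgeons₂* c-commands the pronoun but from outside its binding domain, and is not c-commanded by it → coindexation permitted.
*the editors₃* c-commands the pronoun within its binding domain → coindexation would violate Principle B.
*the engineers₄* and the pronoun do not c-command one another → neither Principle B nor Principle C is at stake; coindexation permitted.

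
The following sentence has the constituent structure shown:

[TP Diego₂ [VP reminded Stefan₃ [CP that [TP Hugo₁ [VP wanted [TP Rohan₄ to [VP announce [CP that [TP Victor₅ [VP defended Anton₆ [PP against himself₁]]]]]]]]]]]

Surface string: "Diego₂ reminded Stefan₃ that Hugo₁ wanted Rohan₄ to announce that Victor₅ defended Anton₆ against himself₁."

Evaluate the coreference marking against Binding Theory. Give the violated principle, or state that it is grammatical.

The two coindexed NPs are *Hugo₁* and *himself₁*.
*himself₁* is an anaphor. Principle A requires it to be bound within its binding domain — the embedded TP, whose subject is Victor₅.
Within that domain it is c-commanded by *Victor₅*, *Anton₆*, none of which share its index.
*Hugo₁* does c-command the anaphor, but from outside its binding domain.
The anaphor is unbound in its domain → Principle A violation.

Principle A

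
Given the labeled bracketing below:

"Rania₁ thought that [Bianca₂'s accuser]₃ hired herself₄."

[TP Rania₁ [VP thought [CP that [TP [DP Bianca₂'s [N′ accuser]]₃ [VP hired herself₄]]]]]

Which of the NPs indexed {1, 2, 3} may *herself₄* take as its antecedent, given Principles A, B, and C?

{3}

*herself* is an anaphor, so Principle A applies: it must be bound in its binding domain.
Binding domain of *herself₄*: the embedded TP, whose subject is [Bianca₂'s accuser]₃.
*Rania₁* c-commands the anaphor but is outside its binding domain → cannot satisfy Principle A.
*Bianca₂* does not c-command the anaphor → cannot bind it.
*[Bianca₂'s accuser]₃* c-commands the anaphor within its binding domain → licit binder.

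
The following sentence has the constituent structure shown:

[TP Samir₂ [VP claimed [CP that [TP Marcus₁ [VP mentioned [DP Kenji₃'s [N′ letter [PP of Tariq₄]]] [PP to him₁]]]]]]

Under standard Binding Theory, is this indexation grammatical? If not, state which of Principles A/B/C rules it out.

The two coindexed NPs are *Marcus₁* and *him₁*.
*him₁* is a pronoun. Its binding domain is the embedded TP, whose subject is Marcus₁.
*Marcus₁* c-commands it within that domain and carries the same index.
The pronoun is locally bound → Principle B violation.

Principle B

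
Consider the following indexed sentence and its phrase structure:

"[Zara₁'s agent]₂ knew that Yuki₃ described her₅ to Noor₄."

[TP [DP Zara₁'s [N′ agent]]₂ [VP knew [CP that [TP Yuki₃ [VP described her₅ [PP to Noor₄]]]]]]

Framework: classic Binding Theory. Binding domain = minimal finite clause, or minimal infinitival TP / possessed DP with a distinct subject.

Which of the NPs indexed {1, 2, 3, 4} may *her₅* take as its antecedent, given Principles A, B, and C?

*her* is a pronoun, so Principle B applies: it must be free in its binding domain.
Binding domain of *her₅*: the embedded TP, whose subject is Yuki₃.
*Zara₁* and the pronoun do not c-command one another → neither Principle B nor Principle C is at stake; coindexation permitted.
*[Zara₁'s agent]₂* c-commands the pronoun but from outside its binding domain, and is not c-commanded by it → coindexation permitted.
*Yuki₃* c-commands the pronoun within its binding domain → coindexation would violate Principle B.
*Noor₄*: the pronoun c-commands this R-expression → coindexation would violate Principle C on *Noor₄*.

{1, 2}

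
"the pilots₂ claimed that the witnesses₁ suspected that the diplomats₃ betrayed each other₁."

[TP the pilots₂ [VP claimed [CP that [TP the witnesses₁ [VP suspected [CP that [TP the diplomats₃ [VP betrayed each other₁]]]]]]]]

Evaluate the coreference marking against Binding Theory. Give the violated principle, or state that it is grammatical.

The two coindexed NPs are *the witnesses₁* and *each other₁*.
*each other₁* is an anaphor. Principle A requires it to be bound within its binding domain — the embedded TP, whose subject is the diplomats₃.
Within that domain it is c-commanded by *the diplomats₃*, which does not share its index.
*the witnesses₁* does c-command the anaphor, but from outside its binding domain.
The anaphor is unbound in its domain → Principle A violation.

Principle A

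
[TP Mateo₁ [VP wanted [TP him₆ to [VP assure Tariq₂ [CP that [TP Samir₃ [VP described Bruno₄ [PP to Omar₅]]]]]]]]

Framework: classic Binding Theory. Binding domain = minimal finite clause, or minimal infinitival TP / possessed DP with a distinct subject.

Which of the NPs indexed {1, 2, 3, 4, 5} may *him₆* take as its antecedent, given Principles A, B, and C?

*him* is a pronoun, so Principle B applies: it must be free in its binding domain.
Binding domain of *him₆*: the matrix TP, whose subject is Mateo₁.
*Mateo₁* c-commands the pronoun within its binding domain → coindexation would violate Principle B.
*Tariq₂*: the pronoun c-commands this R-expression → coindexation would violate Principle C on *Tariq₂*.
*Samir₃*: the pronoun c-commands this R-expression → coindexation would violate Principle C on *Samir₃*.
*Bruno₄*: the pronoun c-commands this R-expression → coindexation would violate Principle C on *Bruno₄*.
*Omar₅*: the pronoun c-commands this R-expression → coindexation would violate Principle C on *Omar₅*.

none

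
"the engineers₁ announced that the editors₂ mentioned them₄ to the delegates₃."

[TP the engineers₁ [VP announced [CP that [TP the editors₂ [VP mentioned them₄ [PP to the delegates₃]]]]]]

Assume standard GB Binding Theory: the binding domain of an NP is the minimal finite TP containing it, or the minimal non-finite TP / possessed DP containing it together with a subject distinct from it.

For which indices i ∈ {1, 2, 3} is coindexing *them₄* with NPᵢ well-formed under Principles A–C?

{1}

*them* is a pronoun, so Principle B applies: it must be free in its binding domain.
Binding domain of *them₄*: the embedded TP, whose subject is the editors₂.
*the engineers₁* c-commands the pronoun but from outside its binding domain, and is not c-commanded by it → coindexation permitted.
*the editors₂* c-commands the pronoun within its binding domain → coindexation would violate Principle B.
*the delegates₃*: the pronoun c-commands this R-expression → coindexation would violate Principle C on *the delegates₃*.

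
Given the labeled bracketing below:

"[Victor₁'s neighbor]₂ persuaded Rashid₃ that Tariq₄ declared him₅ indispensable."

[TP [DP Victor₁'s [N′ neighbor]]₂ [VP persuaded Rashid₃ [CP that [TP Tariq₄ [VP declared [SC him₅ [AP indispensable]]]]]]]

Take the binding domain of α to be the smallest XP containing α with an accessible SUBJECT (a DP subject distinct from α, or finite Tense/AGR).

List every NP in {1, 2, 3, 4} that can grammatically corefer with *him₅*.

{1, 2, 3}

*him* is a pronoun, so Principle B applies: it must be free in its binding domain.
Binding domain of *him₅*: the embedded TP, whose subject is Tariq₄.
*Victor₁* and the pronoun do not c-command one another → neither Principle B nor Principle C is at stake; coindexation permitted.
*[Victor₁'s neighbor]₂* c-commands the pronoun but from outside its binding domain, and is not c-commanded by it → coindexation permitted.
*Rashid₃* c-commands the pronoun but from outside its binding domain, and is not c-commanded by it → coindexation permitted.
*Tariq₄* c-commands the pronoun within its binding domain → coindexation would violate Principle B.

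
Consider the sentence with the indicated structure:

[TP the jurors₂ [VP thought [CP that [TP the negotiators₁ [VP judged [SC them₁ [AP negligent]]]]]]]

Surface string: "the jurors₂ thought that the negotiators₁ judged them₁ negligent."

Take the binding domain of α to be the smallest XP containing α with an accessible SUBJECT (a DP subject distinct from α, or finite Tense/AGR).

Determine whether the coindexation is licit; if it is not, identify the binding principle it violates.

The two coindexed NPs are *the negotiators₁* and *them₁*.
*them₁* is a pronoun. Its binding domain is the embedded TP, whose subject is the negotiators₁.
*the negotiators₁* c-commands it within that domain and carries the same index.
The pronoun is locally bound → Principle B violation.

Principle B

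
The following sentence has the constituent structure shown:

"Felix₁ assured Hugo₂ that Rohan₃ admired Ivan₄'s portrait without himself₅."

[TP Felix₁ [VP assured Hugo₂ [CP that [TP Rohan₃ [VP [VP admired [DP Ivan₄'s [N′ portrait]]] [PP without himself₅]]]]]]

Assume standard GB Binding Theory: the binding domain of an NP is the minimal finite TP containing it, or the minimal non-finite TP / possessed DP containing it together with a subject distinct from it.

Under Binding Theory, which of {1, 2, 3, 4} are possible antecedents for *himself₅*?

*himself* is an anaphor, so Principle A applies: it must be bound in its binding domain.
Binding domain of *himself₅*: the embedded TP, whose subject is Rohan₃.
*Felix₁* c-commands the anaphor but is outside its binding domain → cannot satisfy Principle A.
*Hugo₂* c-commands the anaphor but is outside its binding domain → cannot satisfy Principle A.
*Rohan₃* c-commands the anaphor within its binding domain → licit binder.
*Ivan₄* does not c-command the anaphor → cannot bind it.

{3}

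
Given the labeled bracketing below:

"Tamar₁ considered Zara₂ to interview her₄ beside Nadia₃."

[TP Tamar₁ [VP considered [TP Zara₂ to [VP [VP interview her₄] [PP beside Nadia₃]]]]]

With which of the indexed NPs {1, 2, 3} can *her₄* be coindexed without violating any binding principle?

*her* is a pronoun, so Principle B applies: it must be free in its binding domain.
Binding domain of *her₄*: the embedded TP, whose subject is Zara₂.
*Tamar₁* c-commands the pronoun but from outside its binding domain, and is not c-commanded by it → coindexation permitted.
*Zara₂* c-commands the pronoun within its binding domain → coindexation would violate Principle B.
*Nadia₃* and the pronoun do not c-command one another → neither Principle B nor Principle C is at stake; coindexation permitted.

{1, 3}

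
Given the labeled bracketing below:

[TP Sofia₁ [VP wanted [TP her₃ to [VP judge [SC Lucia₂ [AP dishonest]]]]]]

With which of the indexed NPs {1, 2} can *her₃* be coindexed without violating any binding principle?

none

*her* is a pronoun, so Principle B applies: it must be free in its binding domain.
Binding domain of *her₃*: the matrix TP, whose subject is Sofia₁.
*Sofia₁* c-commands the pronoun within its binding domain → coindexation would violate Principle B.
*Lucia₂*: the pronoun c-commands this R-expression → coindexation would violate Principle C on *Lucia₂*.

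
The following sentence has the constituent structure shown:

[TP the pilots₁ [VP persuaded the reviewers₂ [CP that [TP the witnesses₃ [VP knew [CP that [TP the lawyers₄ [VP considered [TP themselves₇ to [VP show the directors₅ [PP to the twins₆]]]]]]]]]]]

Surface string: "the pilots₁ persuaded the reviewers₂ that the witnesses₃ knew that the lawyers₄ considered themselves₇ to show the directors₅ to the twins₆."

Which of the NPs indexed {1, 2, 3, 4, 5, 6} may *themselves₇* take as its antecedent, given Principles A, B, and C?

{4}

*themselves* is an anaphor, so Principle A applies: it must be bound in its binding domain.
Binding domain of *themselves₇*: the embedded TP, whose subject is the lawyers₄.
*the pilots₁* c-commands the anaphor but is outside its binding domain → cannot satisfy Principle A.
*the reviewers₂* c-commands the anaphor but is outside its binding domain → cannot satisfy Principle A.
*the witnesses₃* c-commands the anaphor but is outside its binding domain → cannot satisfy Principle A.
*the lawyers₄* c-commands the anaphor within its binding domain → licit binder.
*the directors₅* does not c-command the anaphor → cannot bind it.
*the twins₆* does not c-command the anaphor → cannot bind it.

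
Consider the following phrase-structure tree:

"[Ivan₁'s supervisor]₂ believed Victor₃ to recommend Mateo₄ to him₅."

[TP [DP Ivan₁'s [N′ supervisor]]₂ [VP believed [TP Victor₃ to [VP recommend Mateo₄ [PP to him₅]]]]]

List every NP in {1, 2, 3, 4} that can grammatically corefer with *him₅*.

{1, 2}

*him* is a pronoun, so Principle B applies: it must be free in its binding domain.
Binding domain of *him₅*: the embedded TP, whose subject is Victor₃.
*Ivan₁* and the pronoun do not c-command one another → neither Principle B nor Principle C is at stake; coindexation permitted.
*[Ivan₁'s supervisor]₂* c-commands the pronoun but from outside its binding domain, and is not c-commanded by it → coindexation permitted.
*Victor₃* c-commands the pronoun within its binding domain → coindexation would violate Principle B.
*Mateo₄* c-commands the pronoun within its binding domain → coindexation would violate Principle B.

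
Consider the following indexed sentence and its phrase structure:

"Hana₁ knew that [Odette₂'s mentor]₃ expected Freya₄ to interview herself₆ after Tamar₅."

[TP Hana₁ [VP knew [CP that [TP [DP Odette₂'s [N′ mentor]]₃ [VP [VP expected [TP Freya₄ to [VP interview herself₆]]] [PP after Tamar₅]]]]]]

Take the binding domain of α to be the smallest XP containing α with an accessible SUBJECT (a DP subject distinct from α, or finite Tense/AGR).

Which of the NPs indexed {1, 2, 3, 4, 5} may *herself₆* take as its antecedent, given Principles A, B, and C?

{4}

*herself* is an anaphor, so Principle A applies: it must be bound in its binding domain.
Binding domain of *herself₆*: the embedded TP, whose subject is Freya₄.
*Hana₁* c-commands the anaphor but is outside its binding domain → cannot satisfy Principle A.
*Odette₂* does not c-command the anaphor → cannot bind it.
*[Odette₂'s mentor]₃* c-commands the anaphor but is outside its binding domain → cannot satisfy Principle A.
*Freya₄* c-commands the anaphor within its binding domain → licit binder.
*Tamar₅* does not c-command the anaphor → cannot bind it.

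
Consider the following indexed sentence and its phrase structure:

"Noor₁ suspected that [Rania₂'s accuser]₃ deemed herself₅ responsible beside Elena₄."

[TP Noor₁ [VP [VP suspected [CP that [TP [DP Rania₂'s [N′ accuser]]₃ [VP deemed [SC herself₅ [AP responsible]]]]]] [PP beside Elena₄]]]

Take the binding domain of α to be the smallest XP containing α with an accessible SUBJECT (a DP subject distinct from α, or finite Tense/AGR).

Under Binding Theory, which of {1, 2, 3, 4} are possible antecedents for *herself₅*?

{3}

*herself* is an anaphor, so Principle A applies: it must be bound in its binding domain.
Binding domain of *herself₅*: the embedded TP, whose subject is [Rania₂'s accuser]₃.
*Noor₁* c-commands the anaphor but is outside its binding domain → cannot satisfy Principle A.
*Rania₂* does not c-command the anaphor → cannot bind it.
*[Rania₂'s accuser]₃* c-commands the anaphor within its binding domain → licit binder.
*Elena₄* does not c-command the anaphor → cannot bind it.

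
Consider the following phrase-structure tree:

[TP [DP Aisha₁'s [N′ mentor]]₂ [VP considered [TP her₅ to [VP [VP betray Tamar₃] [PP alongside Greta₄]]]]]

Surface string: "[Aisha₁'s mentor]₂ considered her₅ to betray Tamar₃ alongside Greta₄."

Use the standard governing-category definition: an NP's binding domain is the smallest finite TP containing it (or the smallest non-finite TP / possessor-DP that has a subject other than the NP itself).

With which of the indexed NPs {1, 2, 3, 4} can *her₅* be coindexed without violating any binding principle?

*her* is a pronoun, so Principle B applies: it must be free in its binding domain.
Binding domain of *her₅*: the matrix TP, whose subject is [Aisha₁'s mentor]₂.
*Aisha₁* and the pronoun do not c-command one another → neither Principle B nor Principle C is at stake; coindexation permitted.
*[Aisha₁'s mentor]₂* c-commands the pronoun within its binding domain → coindexation would violate Principle B.
*Tamar₃*: the pronoun c-commands this R-expression → coindexation would violate Principle C on *Tamar₃*.
*Greta₄*: the pronoun c-commands this R-expression → coindexation would violate Principle C on *Greta₄*.

{1}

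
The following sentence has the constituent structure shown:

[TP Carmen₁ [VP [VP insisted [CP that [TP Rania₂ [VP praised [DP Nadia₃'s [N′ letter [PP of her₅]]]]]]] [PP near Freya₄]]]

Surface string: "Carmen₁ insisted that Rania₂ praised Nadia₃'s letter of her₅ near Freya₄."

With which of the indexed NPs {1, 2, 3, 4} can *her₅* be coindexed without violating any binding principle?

{1, 2, 4}

*her* is a pronoun, so Principle B applies: it must be free in its binding domain.
Binding domain of *her₅*: the possessed DP, whose subject is Nadia₃.
*Carmen₁* c-commands the pronoun but from outside its binding domain, and is not c-commanded by it → coindexation permitted.
*Rania₂* c-commands the pronoun but from outside its binding domain, and is not c-commanded by it → coindexation permitted.
*Nadia₃* c-commands the pronoun within its binding domain → coindexation would violate Principle B.
*Freya₄* and the pronoun do not c-command one another → neither Principle B nor Principle C is at stake; coindexation permitted.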